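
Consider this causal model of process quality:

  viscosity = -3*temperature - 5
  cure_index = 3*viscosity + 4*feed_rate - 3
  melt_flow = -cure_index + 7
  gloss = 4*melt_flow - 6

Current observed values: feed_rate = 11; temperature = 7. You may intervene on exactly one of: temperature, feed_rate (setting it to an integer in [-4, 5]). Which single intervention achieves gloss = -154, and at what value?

Intervening on temperature: with other inputs at their observed values, gloss = 36*temperature - 82. Solving for -154 gives temperature = -2, within [-4, 5].
Intervening on feed_rate: gloss = -16*feed_rate + 346. Reaching -154 requires feed_rate = 125/4, not an integer.

set temperature = -2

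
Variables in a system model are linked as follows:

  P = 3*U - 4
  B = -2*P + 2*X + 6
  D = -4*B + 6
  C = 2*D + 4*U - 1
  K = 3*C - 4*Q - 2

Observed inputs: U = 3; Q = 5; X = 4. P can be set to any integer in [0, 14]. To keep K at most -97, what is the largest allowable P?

P = 4

Intervening on P fixes its value directly, overriding its dependence on U.
Substituting into the B equation gives B = -2*P + 14.
Substituting into the D equation gives D = 8*P - 50.
So C = 16*P - 89.
Substituting into the K equation gives K = 48*P - 289.
Require 48*P - 289 ≤ -97, so P ≤ 4.
The largest integer in [0, 14] satisfying this is 4.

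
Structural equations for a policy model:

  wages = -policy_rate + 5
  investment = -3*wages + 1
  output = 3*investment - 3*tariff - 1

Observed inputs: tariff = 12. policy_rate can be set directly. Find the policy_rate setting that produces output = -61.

Substituting into the investment equation gives investment = 3*policy_rate - 14.
output becomes 9*policy_rate - 79.
Solve 9*policy_rate - 79 = -61: policy_rate = (-61 + 79) / 9 = 2.

policy_rate = 2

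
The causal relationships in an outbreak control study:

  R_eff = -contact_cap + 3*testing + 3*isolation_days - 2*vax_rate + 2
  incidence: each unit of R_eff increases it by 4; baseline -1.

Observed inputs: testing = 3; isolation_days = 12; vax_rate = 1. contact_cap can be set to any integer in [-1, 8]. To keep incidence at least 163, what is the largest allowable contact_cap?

contact_cap = 4

Substituting into the R_eff equation gives R_eff = -contact_cap + 45.
This gives incidence = -4*contact_cap + 179.
Require -4*contact_cap + 179 ≥ 163, so contact_cap ≤ 4.
The largest integer in [-1, 8] satisfying this is 4.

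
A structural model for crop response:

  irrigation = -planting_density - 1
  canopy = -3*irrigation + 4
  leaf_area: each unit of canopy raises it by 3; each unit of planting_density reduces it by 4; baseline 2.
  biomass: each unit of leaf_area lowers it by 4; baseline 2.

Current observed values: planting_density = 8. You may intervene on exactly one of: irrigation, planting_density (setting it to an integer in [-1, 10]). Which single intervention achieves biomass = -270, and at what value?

set planting_density = 9

Intervening on irrigation: biomass = 36*irrigation + 74. Reaching -270 requires irrigation = -86/9, not an integer.
Intervening on planting_density: with other inputs at their observed values, biomass = -20*planting_density - 90. Solving for -270 gives planting_density = 9, within [-1, 10].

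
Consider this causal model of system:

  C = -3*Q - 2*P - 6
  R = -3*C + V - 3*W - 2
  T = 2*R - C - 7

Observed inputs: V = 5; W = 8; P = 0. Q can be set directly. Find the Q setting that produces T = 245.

Substituting into the C equation gives C = -3*Q - 6.
So R = 9*Q - 3.
This gives T = 21*Q - 7.
Solve 21*Q - 7 = 245: Q = (245 + 7) / 21 = 12.

Q = 12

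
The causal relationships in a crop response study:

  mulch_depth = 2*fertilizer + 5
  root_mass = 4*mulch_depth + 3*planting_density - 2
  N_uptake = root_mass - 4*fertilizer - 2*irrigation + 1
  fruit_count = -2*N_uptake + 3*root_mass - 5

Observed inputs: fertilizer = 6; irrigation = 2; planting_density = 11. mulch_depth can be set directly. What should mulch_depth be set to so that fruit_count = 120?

Intervening on mulch_depth fixes its value directly, overriding its dependence on fertilizer.
Substituting into the root_mass equation gives root_mass = 4*mulch_depth + 31.
N_uptake becomes 4*mulch_depth + 4.
Substituting into the fruit_count equation gives fruit_count = 4*mulch_depth + 80.
Solve 4*mulch_depth + 80 = 120: mulch_depth = (120 - 80) / 4 = 10.

mulch_depth = 10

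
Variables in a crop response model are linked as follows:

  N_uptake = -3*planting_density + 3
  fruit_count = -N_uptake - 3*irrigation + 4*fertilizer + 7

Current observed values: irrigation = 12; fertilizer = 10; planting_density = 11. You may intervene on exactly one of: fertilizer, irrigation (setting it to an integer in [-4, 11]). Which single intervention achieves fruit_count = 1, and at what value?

Intervening on fertilizer: with other inputs at their observed values, fruit_count = 4*fertilizer + 1. Solving for 1 gives fertilizer = 0, within [-4, 11].
Intervening on irrigation: fruit_count = -3*irrigation + 77. Reaching 1 requires irrigation = 76/3, not an integer.

set fertilizer = 0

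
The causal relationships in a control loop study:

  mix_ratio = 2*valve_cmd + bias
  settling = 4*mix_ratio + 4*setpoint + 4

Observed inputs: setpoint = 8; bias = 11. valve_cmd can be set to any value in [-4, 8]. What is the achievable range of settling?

Substituting into the mix_ratio equation gives mix_ratio = 2*valve_cmd + 11.
Substituting into the settling equation gives settling = 8*valve_cmd + 80.
Linear in valve_cmd, so extremes are at the endpoints: valve_cmd = -4 gives settling = 48; valve_cmd = 8 gives settling = 144.

48 to 144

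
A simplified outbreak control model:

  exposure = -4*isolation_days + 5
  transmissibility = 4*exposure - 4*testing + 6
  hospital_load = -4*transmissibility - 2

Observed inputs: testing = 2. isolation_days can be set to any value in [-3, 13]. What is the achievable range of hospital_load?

Substituting into the transmissibility equation gives transmissibility = -16*isolation_days + 18.
So hospital_load = 64*isolation_days - 74.
Linear in isolation_days, so extremes are at the endpoints: isolation_days = -3 gives hospital_load = -266; isolation_days = 13 gives hospital_load = 758.

-266 to 758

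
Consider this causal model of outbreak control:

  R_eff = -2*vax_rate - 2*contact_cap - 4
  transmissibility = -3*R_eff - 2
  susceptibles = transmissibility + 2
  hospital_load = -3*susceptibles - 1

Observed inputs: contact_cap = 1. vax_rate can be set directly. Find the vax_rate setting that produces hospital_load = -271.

Substituting into the R_eff equation gives R_eff = -2*vax_rate - 6.
This gives transmissibility = 6*vax_rate + 16.
Substituting into the susceptibles equation gives susceptibles = 6*vax_rate + 18.
Substituting into the hospital_load equation gives hospital_load = -18*vax_rate - 55.
Solve -18*vax_rate - 55 = -271: vax_rate = (-271 + 55) / -18 = 12.

vax_rate = 12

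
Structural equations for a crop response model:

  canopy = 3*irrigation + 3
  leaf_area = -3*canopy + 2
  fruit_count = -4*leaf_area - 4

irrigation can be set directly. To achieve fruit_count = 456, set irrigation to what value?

irrigation = 12

Substituting into the leaf_area equation gives leaf_area = -9*irrigation - 7.
Substituting into the fruit_count equation gives fruit_count = 36*irrigation + 24.
Solve 36*irrigation + 24 = 456: irrigation = (456 - 24) / 36 = 12.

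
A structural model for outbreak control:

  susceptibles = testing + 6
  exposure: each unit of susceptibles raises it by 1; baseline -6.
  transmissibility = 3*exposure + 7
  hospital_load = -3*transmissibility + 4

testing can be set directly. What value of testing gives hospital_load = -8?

Substituting into the exposure equation gives exposure = testing.
transmissibility becomes 3*testing + 7.
Substituting into the hospital_load equation gives hospital_load = -9*testing - 17.
Solve -9*testing - 17 = -8: testing = (-8 + 17) / -9 = -1.

testing = -1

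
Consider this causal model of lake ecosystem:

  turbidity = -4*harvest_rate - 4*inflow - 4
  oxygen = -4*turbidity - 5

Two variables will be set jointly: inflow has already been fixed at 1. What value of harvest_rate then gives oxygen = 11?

With inflow held at 1:
Substituting into the turbidity equation gives turbidity = -4*harvest_rate - 8.
So oxygen = 16*harvest_rate + 27.
Solve 16*harvest_rate + 27 = 11: harvest_rate = (11 - 27) / 16 = -1.

harvest_rate = -1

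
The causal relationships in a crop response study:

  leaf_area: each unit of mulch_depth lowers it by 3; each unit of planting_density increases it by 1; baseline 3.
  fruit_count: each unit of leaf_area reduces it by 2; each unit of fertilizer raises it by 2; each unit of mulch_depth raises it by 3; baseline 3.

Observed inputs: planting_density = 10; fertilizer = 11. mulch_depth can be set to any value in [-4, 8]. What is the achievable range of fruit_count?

-37 to 71

Substituting into the leaf_area equation gives leaf_area = -3*mulch_depth + 13.
Substituting into the fruit_count equation gives fruit_count = 9*mulch_depth - 1.
Linear in mulch_depth, so extremes are at the endpoints: mulch_depth = -4 gives fruit_count = -37; mulch_depth = 8 gives fruit_count = 71.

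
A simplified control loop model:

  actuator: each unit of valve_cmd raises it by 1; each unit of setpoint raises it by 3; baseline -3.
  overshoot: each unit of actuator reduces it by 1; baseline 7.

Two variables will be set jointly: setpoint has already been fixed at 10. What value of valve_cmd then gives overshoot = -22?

With setpoint held at 10:
Substituting into the actuator equation gives actuator = valve_cmd + 27.
This gives overshoot = -valve_cmd - 20.
Solve -valve_cmd - 20 = -22: valve_cmd = (-22 + 20) / -1 = 2.

valve_cmd = 2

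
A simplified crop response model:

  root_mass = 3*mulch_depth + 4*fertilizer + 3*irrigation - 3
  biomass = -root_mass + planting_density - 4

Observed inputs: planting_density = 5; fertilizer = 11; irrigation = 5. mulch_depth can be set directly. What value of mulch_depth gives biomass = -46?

Substituting into the root_mass equation gives root_mass = 3*mulch_depth + 56.
Substituting into the biomass equation gives biomass = -3*mulch_depth - 55.
Solve -3*mulch_depth - 55 = -46: mulch_depth = (-46 + 55) / -3 = -3.

mulch_depth = -3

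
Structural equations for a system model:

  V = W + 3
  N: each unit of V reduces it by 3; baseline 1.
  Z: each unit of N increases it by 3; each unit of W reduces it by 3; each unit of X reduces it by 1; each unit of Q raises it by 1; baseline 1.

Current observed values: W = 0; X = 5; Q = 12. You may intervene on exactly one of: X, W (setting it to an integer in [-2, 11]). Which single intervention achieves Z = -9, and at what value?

set X = -2

Intervening on X: with other inputs at their observed values, Z = -X - 11. Solving for -9 gives X = -2, within [-2, 11].
Intervening on W: Z = -12*W - 16. Reaching -9 requires W = -7/12, not an integer.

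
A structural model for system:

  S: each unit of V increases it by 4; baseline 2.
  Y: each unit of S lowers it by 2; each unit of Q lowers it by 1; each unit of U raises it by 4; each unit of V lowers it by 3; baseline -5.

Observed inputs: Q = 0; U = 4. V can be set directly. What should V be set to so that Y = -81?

Substituting into the Y equation gives Y = -11*V + 7.
Solve -11*V + 7 = -81: V = (-81 - 7) / -11 = 8.

V = 8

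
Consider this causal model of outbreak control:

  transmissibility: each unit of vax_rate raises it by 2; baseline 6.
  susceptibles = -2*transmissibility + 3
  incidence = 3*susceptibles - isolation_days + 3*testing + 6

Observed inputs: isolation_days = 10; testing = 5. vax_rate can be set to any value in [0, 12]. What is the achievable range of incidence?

Substituting into the susceptibles equation gives susceptibles = -4*vax_rate - 9.
incidence becomes -12*vax_rate - 16.
Linear in vax_rate, so extremes are at the endpoints: vax_rate = 0 gives incidence = -16; vax_rate = 12 gives incidence = -160.

-160 to -16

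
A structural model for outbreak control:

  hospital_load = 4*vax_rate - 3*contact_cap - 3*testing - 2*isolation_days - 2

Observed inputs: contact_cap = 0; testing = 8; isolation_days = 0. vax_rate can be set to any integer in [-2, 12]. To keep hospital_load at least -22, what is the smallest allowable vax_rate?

Substituting into the hospital_load equation gives hospital_load = 4*vax_rate - 26.
Require 4*vax_rate - 26 ≥ -22, so vax_rate ≥ 1.
The smallest integer in [-2, 12] satisfying this is 1.

vax_rate = 1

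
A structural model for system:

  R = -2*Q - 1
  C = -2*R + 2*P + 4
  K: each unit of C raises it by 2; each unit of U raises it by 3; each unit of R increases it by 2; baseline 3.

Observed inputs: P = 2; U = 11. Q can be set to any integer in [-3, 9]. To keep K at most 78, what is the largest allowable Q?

Q = 6

Substituting into the C equation gives C = 4*Q + 10.
This gives K = 4*Q + 54.
Require 4*Q + 54 ≤ 78, so Q ≤ 6.
The largest integer in [-3, 9] satisfying this is 6.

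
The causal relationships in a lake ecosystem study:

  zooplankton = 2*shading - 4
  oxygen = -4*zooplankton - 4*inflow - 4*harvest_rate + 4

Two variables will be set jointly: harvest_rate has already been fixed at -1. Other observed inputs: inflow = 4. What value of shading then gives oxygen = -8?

shading = 2

With harvest_rate held at -1:
Substituting into the oxygen equation gives oxygen = -8*shading + 8.
Solve -8*shading + 8 = -8: shading = (-8 - 8) / -8 = 2.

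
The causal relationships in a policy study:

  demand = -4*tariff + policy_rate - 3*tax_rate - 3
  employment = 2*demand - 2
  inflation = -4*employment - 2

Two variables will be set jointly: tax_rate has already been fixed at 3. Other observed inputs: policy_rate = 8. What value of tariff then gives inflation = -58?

tariff = -3

With tax_rate held at 3:
Substituting into the demand equation gives demand = -4*tariff - 4.
Substituting into the employment equation gives employment = -8*tariff - 10.
So inflation = 32*tariff + 38.
Solve 32*tariff + 38 = -58: tariff = (-58 - 38) / 32 = -3.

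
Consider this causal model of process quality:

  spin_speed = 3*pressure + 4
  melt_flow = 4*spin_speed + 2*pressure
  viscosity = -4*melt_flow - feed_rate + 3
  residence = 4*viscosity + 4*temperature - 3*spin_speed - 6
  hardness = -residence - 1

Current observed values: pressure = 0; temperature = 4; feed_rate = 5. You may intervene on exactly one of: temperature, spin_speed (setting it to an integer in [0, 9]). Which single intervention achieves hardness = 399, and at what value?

set spin_speed = 6

Intervening on temperature: hardness = -4*temperature + 281. Reaching 399 requires temperature = -59/2, not an integer.
Intervening on spin_speed: with other inputs at their observed values, hardness = 67*spin_speed - 3. Solving for 399 gives spin_speed = 6, within [0, 9].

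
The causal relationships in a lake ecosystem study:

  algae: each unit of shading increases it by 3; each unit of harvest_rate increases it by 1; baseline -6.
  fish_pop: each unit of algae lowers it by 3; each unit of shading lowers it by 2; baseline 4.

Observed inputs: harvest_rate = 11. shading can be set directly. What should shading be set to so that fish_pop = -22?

shading = 1

Substituting into the algae equation gives algae = 3*shading + 5.
Substituting into the fish_pop equation gives fish_pop = -11*shading - 11.
Solve -11*shading - 11 = -22: shading = (-22 + 11) / -11 = 1.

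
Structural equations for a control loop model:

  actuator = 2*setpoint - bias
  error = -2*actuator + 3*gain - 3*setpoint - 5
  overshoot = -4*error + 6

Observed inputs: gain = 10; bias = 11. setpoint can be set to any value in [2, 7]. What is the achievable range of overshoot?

Substituting into the actuator equation gives actuator = 2*setpoint - 11.
Substituting into the error equation gives error = -7*setpoint + 47.
This gives overshoot = 28*setpoint - 182.
Linear in setpoint, so extremes are at the endpoints: setpoint = 2 gives overshoot = -126; setpoint = 7 gives overshoot = 14.

-126 to 14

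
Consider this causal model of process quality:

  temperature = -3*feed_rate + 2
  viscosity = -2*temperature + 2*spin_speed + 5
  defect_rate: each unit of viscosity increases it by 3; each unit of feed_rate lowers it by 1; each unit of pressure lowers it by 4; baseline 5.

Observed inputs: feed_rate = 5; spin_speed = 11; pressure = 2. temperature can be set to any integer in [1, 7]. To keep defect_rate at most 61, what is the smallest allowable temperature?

Intervening on temperature fixes its value directly, overriding its dependence on feed_rate.
Substituting into the viscosity equation gives viscosity = -2*temperature + 27.
Substituting into the defect_rate equation gives defect_rate = -6*temperature + 73.
Require -6*temperature + 73 ≤ 61, so temperature ≥ 2.
The smallest integer in [1, 7] satisfying this is 2.

temperature = 2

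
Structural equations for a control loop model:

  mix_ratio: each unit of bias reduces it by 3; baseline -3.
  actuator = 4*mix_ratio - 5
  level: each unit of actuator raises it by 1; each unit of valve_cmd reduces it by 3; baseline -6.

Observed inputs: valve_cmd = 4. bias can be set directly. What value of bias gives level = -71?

Substituting into the actuator equation gives actuator = -12*bias - 17.
This gives level = -12*bias - 35.
Solve -12*bias - 35 = -71: bias = (-71 + 35) / -12 = 3.

bias = 3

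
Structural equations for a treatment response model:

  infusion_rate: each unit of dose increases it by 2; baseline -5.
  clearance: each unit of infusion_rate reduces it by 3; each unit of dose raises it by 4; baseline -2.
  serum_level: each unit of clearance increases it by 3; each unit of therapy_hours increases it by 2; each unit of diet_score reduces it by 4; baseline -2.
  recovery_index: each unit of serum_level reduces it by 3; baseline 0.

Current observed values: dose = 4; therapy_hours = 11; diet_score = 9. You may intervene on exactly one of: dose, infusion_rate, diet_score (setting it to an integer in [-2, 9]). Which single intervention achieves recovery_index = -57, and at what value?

set diet_score = 4

Intervening on dose: recovery_index = 18*dose - 69. Reaching -57 requires dose = 2/3, not an integer.
Intervening on infusion_rate: recovery_index = 27*infusion_rate - 78. Reaching -57 requires infusion_rate = 7/9, not an integer.
Intervening on diet_score: with other inputs at their observed values, recovery_index = 12*diet_score - 105. Solving for -57 gives diet_score = 4, within [-2, 9].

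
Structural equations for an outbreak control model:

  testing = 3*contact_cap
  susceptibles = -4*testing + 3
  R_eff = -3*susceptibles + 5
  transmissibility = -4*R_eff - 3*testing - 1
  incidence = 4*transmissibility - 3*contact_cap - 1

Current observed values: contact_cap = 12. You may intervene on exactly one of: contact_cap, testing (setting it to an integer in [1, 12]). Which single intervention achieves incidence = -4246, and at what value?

Intervening on contact_cap: with other inputs at their observed values, incidence = -615*contact_cap + 59. Solving for -4246 gives contact_cap = 7, within [1, 12].
Intervening on testing: incidence = -204*testing + 23. Reaching -4246 requires testing = 1423/68, not an integer.

set contact_cap = 7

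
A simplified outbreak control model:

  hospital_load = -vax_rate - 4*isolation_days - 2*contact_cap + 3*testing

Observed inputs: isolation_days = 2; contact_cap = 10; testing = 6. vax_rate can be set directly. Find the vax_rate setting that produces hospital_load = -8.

Substituting into the hospital_load equation gives hospital_load = -vax_rate - 10.
Solve -vax_rate - 10 = -8: vax_rate = (-8 + 10) / -1 = -2.

vax_rate = -2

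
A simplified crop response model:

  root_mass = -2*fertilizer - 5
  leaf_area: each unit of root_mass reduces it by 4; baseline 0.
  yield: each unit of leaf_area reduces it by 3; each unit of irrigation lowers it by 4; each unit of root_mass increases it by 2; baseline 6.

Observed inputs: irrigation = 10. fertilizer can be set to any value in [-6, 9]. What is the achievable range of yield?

Substituting into the leaf_area equation gives leaf_area = 8*fertilizer + 20.
yield becomes -28*fertilizer - 104.
Linear in fertilizer, so extremes are at the endpoints: fertilizer = -6 gives yield = 64; fertilizer = 9 gives yield = -356.

-356 to 64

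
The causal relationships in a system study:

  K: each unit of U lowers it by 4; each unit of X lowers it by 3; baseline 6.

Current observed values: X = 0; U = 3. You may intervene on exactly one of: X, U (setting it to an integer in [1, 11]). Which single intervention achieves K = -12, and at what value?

set X = 2

Intervening on X: with other inputs at their observed values, K = -3*X - 6. Solving for -12 gives X = 2, within [1, 11].
Intervening on U: K = -4*U + 6. Reaching -12 requires U = 9/2, not an integer.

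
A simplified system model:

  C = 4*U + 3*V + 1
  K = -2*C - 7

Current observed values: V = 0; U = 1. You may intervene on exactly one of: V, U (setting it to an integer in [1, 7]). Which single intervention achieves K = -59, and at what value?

set V = 7

Intervening on V: with other inputs at their observed values, K = -6*V - 17. Solving for -59 gives V = 7, within [1, 7].
Intervening on U: K = -8*U - 9. Reaching -59 requires U = 25/4, not an integer.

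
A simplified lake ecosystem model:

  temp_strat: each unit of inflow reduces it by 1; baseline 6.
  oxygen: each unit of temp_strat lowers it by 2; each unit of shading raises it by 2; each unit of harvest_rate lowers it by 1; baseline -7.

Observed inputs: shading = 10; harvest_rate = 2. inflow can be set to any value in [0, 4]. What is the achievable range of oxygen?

Substituting into the oxygen equation gives oxygen = 2*inflow - 1.
Linear in inflow, so extremes are at the endpoints: inflow = 0 gives oxygen = -1; inflow = 4 gives oxygen = 7.

-1 to 7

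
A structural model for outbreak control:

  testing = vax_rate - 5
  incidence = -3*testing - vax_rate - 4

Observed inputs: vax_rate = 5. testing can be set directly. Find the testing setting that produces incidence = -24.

Intervening on testing fixes its value directly, overriding its dependence on vax_rate.
Substituting into the incidence equation gives incidence = -3*testing - 9.
Solve -3*testing - 9 = -24: testing = (-24 + 9) / -3 = 5.

testing = 5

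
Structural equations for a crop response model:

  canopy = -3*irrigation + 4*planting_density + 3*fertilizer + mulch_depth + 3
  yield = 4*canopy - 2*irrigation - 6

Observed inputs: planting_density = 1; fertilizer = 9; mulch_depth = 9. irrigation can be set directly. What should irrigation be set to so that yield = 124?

irrigation = 3

Substituting into the canopy equation gives canopy = -3*irrigation + 43.
yield becomes -14*irrigation + 166.
Solve -14*irrigation + 166 = 124: irrigation = (124 - 166) / -14 = 3.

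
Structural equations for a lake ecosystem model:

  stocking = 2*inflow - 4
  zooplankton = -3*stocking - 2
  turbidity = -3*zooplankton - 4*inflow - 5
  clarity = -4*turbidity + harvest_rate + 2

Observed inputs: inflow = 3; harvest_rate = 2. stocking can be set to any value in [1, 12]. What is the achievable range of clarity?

-384 to 12

Intervening on stocking fixes its value directly, overriding its dependence on inflow.
Substituting into the turbidity equation gives turbidity = 9*stocking - 11.
Substituting into the clarity equation gives clarity = -36*stocking + 48.
Linear in stocking, so extremes are at the endpoints: stocking = 1 gives clarity = 12; stocking = 12 gives clarity = -384.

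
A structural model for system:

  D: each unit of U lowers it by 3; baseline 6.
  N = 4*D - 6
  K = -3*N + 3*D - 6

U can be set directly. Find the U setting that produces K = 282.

Substituting into the N equation gives N = -12*U + 18.
Substituting into the K equation gives K = 27*U - 42.
Solve 27*U - 42 = 282: U = (282 + 42) / 27 = 12.

U = 12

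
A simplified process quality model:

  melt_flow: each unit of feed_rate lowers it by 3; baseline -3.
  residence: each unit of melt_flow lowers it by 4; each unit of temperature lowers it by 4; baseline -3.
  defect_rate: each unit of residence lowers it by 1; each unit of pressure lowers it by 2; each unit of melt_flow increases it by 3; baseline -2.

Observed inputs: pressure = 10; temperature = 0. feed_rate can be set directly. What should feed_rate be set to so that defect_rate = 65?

Substituting into the residence equation gives residence = 12*feed_rate + 9.
So defect_rate = -21*feed_rate - 40.
Solve -21*feed_rate - 40 = 65: feed_rate = (65 + 40) / -21 = -5.

feed_rate = -5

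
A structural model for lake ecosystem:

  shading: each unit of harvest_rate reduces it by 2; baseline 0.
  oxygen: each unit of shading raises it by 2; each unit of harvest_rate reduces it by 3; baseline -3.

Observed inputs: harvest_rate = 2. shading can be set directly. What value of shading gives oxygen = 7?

shading = 8

Intervening on shading fixes its value directly, overriding its dependence on harvest_rate.
Substituting into the oxygen equation gives oxygen = 2*shading - 9.
Solve 2*shading - 9 = 7: shading = (7 + 9) / 2 = 8.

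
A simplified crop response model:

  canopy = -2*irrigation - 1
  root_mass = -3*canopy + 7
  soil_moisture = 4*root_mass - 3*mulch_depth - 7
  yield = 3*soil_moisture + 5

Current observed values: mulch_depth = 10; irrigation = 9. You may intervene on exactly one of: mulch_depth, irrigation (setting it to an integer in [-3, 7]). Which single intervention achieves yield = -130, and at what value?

set irrigation = -2

Intervening on mulch_depth: yield = -9*mulch_depth + 752. Reaching -130 requires mulch_depth = 98, outside [-3, 7].
Intervening on irrigation: with other inputs at their observed values, yield = 72*irrigation + 14. Solving for -130 gives irrigation = -2, within [-3, 7].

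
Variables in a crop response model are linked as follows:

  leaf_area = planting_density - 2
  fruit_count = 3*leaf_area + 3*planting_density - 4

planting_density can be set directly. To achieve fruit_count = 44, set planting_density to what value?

Substituting into the fruit_count equation gives fruit_count = 6*planting_density - 10.
Solve 6*planting_density - 10 = 44: planting_density = (44 + 10) / 6 = 9.

planting_density = 9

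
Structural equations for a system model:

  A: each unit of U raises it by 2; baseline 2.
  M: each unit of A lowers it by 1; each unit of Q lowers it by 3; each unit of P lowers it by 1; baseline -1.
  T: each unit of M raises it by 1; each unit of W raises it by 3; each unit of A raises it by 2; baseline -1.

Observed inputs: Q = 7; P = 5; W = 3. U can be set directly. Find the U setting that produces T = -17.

Substituting into the M equation gives M = -2*U - 29.
T becomes 2*U - 17.
Solve 2*U - 17 = -17: U = (-17 + 17) / 2 = 0.

U = 0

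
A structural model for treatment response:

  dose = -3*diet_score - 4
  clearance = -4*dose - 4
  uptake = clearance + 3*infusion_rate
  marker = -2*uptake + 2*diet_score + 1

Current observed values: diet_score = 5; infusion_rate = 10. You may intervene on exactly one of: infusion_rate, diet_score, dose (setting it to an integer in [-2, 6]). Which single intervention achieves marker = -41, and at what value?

Intervening on infusion_rate: marker = -6*infusion_rate - 133. Reaching -41 requires infusion_rate = -46/3, not an integer.
Intervening on diet_score: marker = -22*diet_score - 83. Reaching -41 requires diet_score = -21/11, not an integer.
Intervening on dose: with other inputs at their observed values, marker = 8*dose - 41. Solving for -41 gives dose = 0, within [-2, 6].

set dose = 0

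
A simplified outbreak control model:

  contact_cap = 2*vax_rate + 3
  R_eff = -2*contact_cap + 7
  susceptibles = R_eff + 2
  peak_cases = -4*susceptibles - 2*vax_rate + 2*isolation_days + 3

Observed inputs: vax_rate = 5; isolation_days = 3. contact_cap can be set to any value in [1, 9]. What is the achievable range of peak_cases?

Intervening on contact_cap fixes its value directly, overriding its dependence on vax_rate.
Substituting into the susceptibles equation gives susceptibles = -2*contact_cap + 9.
Substituting into the peak_cases equation gives peak_cases = 8*contact_cap - 37.
Linear in contact_cap, so extremes are at the endpoints: contact_cap = 1 gives peak_cases = -29; contact_cap = 9 gives peak_cases = 35.

-29 to 35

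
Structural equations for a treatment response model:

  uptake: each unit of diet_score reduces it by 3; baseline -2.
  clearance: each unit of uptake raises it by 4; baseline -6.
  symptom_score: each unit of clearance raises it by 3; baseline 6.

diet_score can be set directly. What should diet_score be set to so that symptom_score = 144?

Substituting into the clearance equation gives clearance = -12*diet_score - 14.
This gives symptom_score = -36*diet_score - 36.
Solve -36*diet_score - 36 = 144: diet_score = (144 + 36) / -36 = -5.

diet_score = -5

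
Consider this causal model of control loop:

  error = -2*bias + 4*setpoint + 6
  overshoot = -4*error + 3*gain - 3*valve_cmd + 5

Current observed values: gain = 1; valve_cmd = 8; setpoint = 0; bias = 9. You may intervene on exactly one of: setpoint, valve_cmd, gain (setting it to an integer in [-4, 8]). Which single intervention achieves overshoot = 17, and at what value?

Intervening on setpoint: overshoot = -16*setpoint + 32. Reaching 17 requires setpoint = 15/16, not an integer.
Intervening on valve_cmd: overshoot = -3*valve_cmd + 56. Reaching 17 requires valve_cmd = 13, outside [-4, 8].
Intervening on gain: with other inputs at their observed values, overshoot = 3*gain + 29. Solving for 17 gives gain = -4, within [-4, 8].

set gain = -4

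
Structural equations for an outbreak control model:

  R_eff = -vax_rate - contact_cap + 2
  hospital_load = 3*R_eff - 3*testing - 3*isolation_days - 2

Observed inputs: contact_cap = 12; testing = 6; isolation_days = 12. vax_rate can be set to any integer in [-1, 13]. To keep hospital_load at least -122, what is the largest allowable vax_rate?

Substituting into the R_eff equation gives R_eff = -vax_rate - 10.
So hospital_load = -3*vax_rate - 86.
Require -3*vax_rate - 86 ≥ -122, so vax_rate ≤ 12.
The largest integer in [-1, 13] satisfying this is 12.

vax_rate = 12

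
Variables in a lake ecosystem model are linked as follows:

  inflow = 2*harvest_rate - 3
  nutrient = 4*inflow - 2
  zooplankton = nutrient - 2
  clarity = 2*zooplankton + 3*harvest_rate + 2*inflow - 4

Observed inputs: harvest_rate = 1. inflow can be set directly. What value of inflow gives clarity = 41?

Intervening on inflow fixes its value directly, overriding its dependence on harvest_rate.
Substituting into the zooplankton equation gives zooplankton = 4*inflow - 4.
Substituting into the clarity equation gives clarity = 10*inflow - 9.
Solve 10*inflow - 9 = 41: inflow = (41 + 9) / 10 = 5.

inflow = 5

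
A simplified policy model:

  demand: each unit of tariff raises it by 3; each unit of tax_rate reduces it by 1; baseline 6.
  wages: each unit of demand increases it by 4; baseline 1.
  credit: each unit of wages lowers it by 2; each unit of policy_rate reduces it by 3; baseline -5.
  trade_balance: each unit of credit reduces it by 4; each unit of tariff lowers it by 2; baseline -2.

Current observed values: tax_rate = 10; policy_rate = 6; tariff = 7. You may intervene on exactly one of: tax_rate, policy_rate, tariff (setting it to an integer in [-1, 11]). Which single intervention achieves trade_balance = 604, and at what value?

Intervening on tax_rate: trade_balance = -32*tax_rate + 948. Reaching 604 requires tax_rate = 43/4, not an integer.
Intervening on policy_rate: with other inputs at their observed values, trade_balance = 12*policy_rate + 556. Solving for 604 gives policy_rate = 4, within [-1, 11].
Intervening on tariff: trade_balance = 94*tariff - 30. Reaching 604 requires tariff = 317/47, not an integer.

set policy_rate = 4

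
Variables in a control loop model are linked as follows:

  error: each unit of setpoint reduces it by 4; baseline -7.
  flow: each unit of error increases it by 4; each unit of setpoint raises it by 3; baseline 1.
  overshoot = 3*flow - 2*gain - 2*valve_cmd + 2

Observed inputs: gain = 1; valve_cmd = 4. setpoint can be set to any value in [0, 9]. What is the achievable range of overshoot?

Substituting into the flow equation gives flow = -13*setpoint - 27.
So overshoot = -39*setpoint - 89.
Linear in setpoint, so extremes are at the endpoints: setpoint = 0 gives overshoot = -89; setpoint = 9 gives overshoot = -440.

-440 to -89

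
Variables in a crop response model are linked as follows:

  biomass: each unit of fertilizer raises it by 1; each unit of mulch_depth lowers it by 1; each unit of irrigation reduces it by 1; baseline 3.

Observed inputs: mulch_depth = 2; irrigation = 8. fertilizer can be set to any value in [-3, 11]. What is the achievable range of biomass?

Substituting into the biomass equation gives biomass = fertilizer - 7.
Linear in fertilizer, so extremes are at the endpoints: fertilizer = -3 gives biomass = -10; fertilizer = 11 gives biomass = 4.

-10 to 4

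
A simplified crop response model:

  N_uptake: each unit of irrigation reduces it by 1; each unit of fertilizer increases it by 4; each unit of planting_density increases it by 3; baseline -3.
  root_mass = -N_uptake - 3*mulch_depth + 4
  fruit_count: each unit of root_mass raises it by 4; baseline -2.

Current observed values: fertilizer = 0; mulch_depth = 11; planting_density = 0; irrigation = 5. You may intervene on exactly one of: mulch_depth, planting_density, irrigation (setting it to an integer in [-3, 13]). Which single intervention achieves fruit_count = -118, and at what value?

set irrigation = -3

Intervening on mulch_depth: fruit_count = -12*mulch_depth + 46. Reaching -118 requires mulch_depth = 41/3, not an integer.
Intervening on planting_density: fruit_count = -12*planting_density - 86. Reaching -118 requires planting_density = 8/3, not an integer.
Intervening on irrigation: with other inputs at their observed values, fruit_count = 4*irrigation - 106. Solving for -118 gives irrigation = -3, within [-3, 13].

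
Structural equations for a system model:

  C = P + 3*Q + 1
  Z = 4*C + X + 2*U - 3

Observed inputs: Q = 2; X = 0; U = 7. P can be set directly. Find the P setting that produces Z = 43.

Substituting into the C equation gives C = P + 7.
Substituting into the Z equation gives Z = 4*P + 39.
Solve 4*P + 39 = 43: P = (43 - 39) / 4 = 1.

P = 1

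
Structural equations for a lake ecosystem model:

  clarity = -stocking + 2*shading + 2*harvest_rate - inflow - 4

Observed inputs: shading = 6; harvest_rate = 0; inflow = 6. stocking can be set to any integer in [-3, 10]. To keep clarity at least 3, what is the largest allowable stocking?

stocking = -1

Substituting into the clarity equation gives clarity = -stocking + 2.
Require -stocking + 2 ≥ 3, so stocking ≤ -1.
The largest integer in [-3, 10] satisfying this is -1.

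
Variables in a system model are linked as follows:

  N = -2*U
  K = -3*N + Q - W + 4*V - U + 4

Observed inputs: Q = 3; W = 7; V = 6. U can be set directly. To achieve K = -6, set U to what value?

U = -6

Substituting into the K equation gives K = 5*U + 24.
Solve 5*U + 24 = -6: U = (-6 - 24) / 5 = -6.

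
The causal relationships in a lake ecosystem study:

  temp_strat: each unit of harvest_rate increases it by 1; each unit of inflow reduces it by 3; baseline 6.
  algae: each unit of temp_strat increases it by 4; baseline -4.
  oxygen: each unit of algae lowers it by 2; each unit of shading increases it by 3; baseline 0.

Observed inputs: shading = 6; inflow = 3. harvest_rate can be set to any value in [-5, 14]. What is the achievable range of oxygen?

-62 to 90

Substituting into the temp_strat equation gives temp_strat = harvest_rate - 3.
algae becomes 4*harvest_rate - 16.
Substituting into the oxygen equation gives oxygen = -8*harvest_rate + 50.
Linear in harvest_rate, so extremes are at the endpoints: harvest_rate = -5 gives oxygen = 90; harvest_rate = 14 gives oxygen = -62.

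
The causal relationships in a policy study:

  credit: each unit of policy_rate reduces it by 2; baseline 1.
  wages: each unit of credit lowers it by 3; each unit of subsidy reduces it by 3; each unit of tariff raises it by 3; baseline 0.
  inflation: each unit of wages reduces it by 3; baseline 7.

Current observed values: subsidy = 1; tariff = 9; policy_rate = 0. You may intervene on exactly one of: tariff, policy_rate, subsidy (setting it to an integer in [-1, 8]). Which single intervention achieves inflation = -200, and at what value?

set policy_rate = 8

Intervening on tariff: inflation = -9*tariff + 25. Reaching -200 requires tariff = 25, outside [-1, 8].
Intervening on policy_rate: with other inputs at their observed values, inflation = -18*policy_rate - 56. Solving for -200 gives policy_rate = 8, within [-1, 8].
Intervening on subsidy: inflation = 9*subsidy - 65. Reaching -200 requires subsidy = -15, outside [-1, 8].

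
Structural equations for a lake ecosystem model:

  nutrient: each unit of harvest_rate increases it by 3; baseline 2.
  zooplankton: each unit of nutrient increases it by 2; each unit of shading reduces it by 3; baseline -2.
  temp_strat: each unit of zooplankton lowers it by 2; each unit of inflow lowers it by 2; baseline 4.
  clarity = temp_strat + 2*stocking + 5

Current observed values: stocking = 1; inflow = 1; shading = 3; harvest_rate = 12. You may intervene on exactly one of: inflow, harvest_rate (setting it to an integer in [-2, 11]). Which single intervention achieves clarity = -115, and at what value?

set inflow = -2

Intervening on inflow: with other inputs at their observed values, clarity = -2*inflow - 119. Solving for -115 gives inflow = -2, within [-2, 11].
Intervening on harvest_rate: clarity = -12*harvest_rate + 23. Reaching -115 requires harvest_rate = 23/2, not an integer.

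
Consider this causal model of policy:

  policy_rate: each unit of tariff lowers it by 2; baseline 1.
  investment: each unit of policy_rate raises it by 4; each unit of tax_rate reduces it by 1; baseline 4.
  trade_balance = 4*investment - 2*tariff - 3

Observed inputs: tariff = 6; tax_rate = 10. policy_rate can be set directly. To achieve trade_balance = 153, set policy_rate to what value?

Intervening on policy_rate fixes its value directly, overriding its dependence on tariff.
Substituting into the investment equation gives investment = 4*policy_rate - 6.
trade_balance becomes 16*policy_rate - 39.
Solve 16*policy_rate - 39 = 153: policy_rate = (153 + 39) / 16 = 12.

policy_rate = 12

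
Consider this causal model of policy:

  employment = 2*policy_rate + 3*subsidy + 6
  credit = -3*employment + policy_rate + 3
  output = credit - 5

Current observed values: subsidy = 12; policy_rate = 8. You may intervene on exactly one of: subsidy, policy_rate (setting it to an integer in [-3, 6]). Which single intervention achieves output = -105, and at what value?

set subsidy = 5

Intervening on subsidy: with other inputs at their observed values, output = -9*subsidy - 60. Solving for -105 gives subsidy = 5, within [-3, 6].
Intervening on policy_rate: output = -5*policy_rate - 128. Reaching -105 requires policy_rate = -23/5, not an integer.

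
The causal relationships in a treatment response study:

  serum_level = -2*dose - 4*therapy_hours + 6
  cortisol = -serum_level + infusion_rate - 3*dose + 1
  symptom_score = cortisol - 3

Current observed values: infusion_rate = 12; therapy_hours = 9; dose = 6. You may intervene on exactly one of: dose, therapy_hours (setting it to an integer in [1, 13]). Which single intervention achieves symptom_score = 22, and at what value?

set therapy_hours = 6

Intervening on dose: symptom_score = -dose + 40. Reaching 22 requires dose = 18, outside [1, 13].
Intervening on therapy_hours: with other inputs at their observed values, symptom_score = 4*therapy_hours - 2. Solving for 22 gives therapy_hours = 6, within [1, 13].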